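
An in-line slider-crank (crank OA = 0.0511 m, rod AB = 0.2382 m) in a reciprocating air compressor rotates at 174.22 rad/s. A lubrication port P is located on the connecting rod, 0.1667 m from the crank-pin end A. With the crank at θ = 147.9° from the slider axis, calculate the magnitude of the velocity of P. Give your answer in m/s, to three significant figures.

4.71

ω = 174.2 rad/s.  Crank-pin speed |V_A| = rω = 8.9026 m/s, perpendicular to OA.
Rod angle: sinφ = −(r/L) sinθ ⇒ φ = -6.546°; ω_rod = −rω cosθ/√(L²−r²sin²θ) = +31.869 rad/s.
V_P = V_A + ω_rod × AP, with AP = 0.1667 m along the rod.
Components: V_Px = −rω sinθ − a·ω_rod·sinφ = -4.1252 m/s;  V_Py = rω cosθ + a·ω_rod·cosφ = -2.2638 m/s.
|V_P| = √(V_Px² + V_Py²) = 4.7055 m/s.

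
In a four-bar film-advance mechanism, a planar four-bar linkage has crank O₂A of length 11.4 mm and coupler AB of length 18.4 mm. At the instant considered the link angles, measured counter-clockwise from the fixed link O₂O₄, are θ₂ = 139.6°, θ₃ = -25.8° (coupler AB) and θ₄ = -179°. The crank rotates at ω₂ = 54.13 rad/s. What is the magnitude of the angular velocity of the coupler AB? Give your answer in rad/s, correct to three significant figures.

49.2

ω₂ = 54.13 rad/s
Differentiating the loop-closure r₂e^{iθ₂}+r₃e^{iθ₃}=r₁+r₄e^{iθ₄} gives r₂ω₂e^{iθ₂}+r₃ω₃e^{iθ₃}=r₄ω₄e^{iθ₄}.
Eliminating the other unknown: ω₃ = r₂ω₂ sin(θ₄−θ₂) / [r₃ sin(θ₃−θ₄)].
Numerator sine = +0.66131; denominator sine = +0.45088.
Result = 0.0114·54.13·(+0.66131) / (0.0184·(+0.45088)) = +49.19 rad/s; magnitude 49.19 rad/s.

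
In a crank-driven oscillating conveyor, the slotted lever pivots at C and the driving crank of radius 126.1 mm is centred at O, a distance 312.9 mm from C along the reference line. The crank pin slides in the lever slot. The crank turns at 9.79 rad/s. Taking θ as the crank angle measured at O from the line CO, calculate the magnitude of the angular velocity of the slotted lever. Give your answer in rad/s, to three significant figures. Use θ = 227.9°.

ω = 9.79 rad/s
Crank pin A relative to C: A = (d + r cosθ, r sinθ); lever angle φ = atan2(r sinθ, d + r cosθ).
Differentiating tanφ: φ̇ = rω(d cosθ + r)/(d² + r² + 2dr cosθ).
d² + r² + 2dr cosθ = |CA|² = 0.060902 m²;  d cosθ + r = -0.083676 m.
|ω_lever| = |0.1261·9.79·-0.083676| / 0.060902 = 1.6962 rad/s.

1.70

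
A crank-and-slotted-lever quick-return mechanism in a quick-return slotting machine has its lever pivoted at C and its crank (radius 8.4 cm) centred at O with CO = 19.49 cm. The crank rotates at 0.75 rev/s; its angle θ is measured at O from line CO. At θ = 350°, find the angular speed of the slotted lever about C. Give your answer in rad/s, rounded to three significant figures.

ω = 4.712 rad/s (from 0.75 rev/s).
Crank pin A relative to C: A = (d + r cosθ, r sinθ); lever angle φ = atan2(r sinθ, d + r cosθ).
Differentiating tanφ: φ̇ = rω(d cosθ + r)/(d² + r² + 2dr cosθ).
d² + r² + 2dr cosθ = |CA|² = 0.0772878 m²;  d cosθ + r = +0.27594 m.
|ω_lever| = |0.084·4.712·+0.27594| / 0.0772878 = 1.4133 rad/s.

1.41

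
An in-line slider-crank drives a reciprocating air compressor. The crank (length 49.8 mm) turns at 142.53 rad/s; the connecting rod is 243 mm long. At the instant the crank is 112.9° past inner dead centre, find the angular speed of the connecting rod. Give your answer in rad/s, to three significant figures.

ω = 142.5 rad/s
The rod makes angle φ with the slider axis where L sinφ = r sinθ; differentiating, L cosφ·φ̇ = r ω cosθ.
L cosφ = √(L² − r² sin²θ) = 0.23863 m.
|ω_rod| = r ω |cosθ| / √(L² − r² sin²θ) = 0.0498·142.5·0.38912/0.23863 = 11.574 rad/s.

11.6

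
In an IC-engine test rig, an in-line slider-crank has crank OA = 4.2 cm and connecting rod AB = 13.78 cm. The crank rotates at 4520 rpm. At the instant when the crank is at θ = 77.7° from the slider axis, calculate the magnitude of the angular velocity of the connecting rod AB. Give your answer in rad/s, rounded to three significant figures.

ω = 473.3 rad/s (converted from 4520 rpm).
The rod makes angle φ with the slider axis where L sinφ = r sinθ; differentiating, L cosφ·φ̇ = r ω cosθ.
L cosφ = √(L² − r² sin²θ) = 0.13155 m.
|ω_rod| = r ω |cosθ| / √(L² − r² sin²θ) = 0.042·473.3·0.21303/0.13155 = 32.194 rad/s.

32.2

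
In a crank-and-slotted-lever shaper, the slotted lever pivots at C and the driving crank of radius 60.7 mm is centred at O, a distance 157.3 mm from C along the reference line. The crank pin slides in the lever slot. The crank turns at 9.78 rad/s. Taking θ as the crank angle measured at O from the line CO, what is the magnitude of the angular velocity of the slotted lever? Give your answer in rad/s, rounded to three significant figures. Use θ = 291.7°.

1.99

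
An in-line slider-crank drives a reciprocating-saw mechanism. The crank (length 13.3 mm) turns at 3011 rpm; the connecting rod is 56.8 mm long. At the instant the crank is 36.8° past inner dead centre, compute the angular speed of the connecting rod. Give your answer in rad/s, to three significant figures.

59.7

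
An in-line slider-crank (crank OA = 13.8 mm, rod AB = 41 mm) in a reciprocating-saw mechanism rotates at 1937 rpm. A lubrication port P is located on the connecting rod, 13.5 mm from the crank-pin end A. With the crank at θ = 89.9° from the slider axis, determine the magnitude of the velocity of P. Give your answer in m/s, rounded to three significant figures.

ω = 202.8 rad/s.  Crank-pin speed |V_A| = rω = 2.7992 m/s, perpendicular to OA.
Rod angle: sinφ = −(r/L) sinθ ⇒ φ = -19.669°; ω_rod = −rω cosθ/√(L²−r²sin²θ) = -0.12654 rad/s.
V_P = V_A + ω_rod × AP, with AP = 0.0135 m along the rod.
Components: V_Px = −rω sinθ − a·ω_rod·sinφ = -2.7998 m/s;  V_Py = rω cosθ + a·ω_rod·cosφ = +0.0032769 m/s.
|V_P| = √(V_Px² + V_Py²) = 2.7998 m/s.

2.80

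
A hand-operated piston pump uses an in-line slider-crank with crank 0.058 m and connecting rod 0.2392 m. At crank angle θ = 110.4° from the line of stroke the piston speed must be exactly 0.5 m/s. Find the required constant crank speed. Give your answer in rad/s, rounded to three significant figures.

For an in-line slider-crank, |v_piston| = rω|sinθ|·[1 + r cosθ/√(L² − r² sin²θ)].
With r = 0.058 m, L = 0.2392 m, θ = 110.4°: the bracketed kinematic factor |dx/dθ| = 0.049644 m.
ω = v/|dx/dθ| = 0.5/0.049644 = 10.072 rad/s.

10.1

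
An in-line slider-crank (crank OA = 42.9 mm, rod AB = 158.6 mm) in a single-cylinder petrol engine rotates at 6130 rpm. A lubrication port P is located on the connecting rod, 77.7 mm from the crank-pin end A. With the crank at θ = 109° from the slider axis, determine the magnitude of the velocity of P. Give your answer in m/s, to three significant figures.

ω = 641.9 rad/s.  Crank-pin speed |V_A| = rω = 27.539 m/s, perpendicular to OA.
Rod angle: sinφ = −(r/L) sinθ ⇒ φ = -14.818°; ω_rod = −rω cosθ/√(L²−r²sin²θ) = +58.476 rad/s.
V_P = V_A + ω_rod × AP, with AP = 0.0777 m along the rod.
Components: V_Px = −rω sinθ − a·ω_rod·sinφ = -24.876 m/s;  V_Py = rω cosθ + a·ω_rod·cosφ = -4.5733 m/s.
|V_P| = √(V_Px² + V_Py²) = 25.293 m/s.

25.3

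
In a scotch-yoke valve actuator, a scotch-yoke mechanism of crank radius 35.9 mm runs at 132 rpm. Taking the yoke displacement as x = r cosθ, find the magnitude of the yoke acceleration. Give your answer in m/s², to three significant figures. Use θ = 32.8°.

5.77

ω = 13.82 rad/s (from 132 rpm).
x = r cosθ ⇒ ẍ = −rω² cosθ (ω constant).
|a| = rω²|cosθ| = 0.0359·(13.82)²·|cos 32.8°| = 5.766 m/s².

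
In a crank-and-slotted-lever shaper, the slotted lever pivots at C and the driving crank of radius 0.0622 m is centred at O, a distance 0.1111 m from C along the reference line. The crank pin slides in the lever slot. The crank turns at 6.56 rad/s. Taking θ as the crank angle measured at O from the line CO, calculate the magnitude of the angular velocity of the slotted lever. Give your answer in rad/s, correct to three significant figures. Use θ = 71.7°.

1.93

ω = 6.56 rad/s
Crank pin A relative to C: A = (d + r cosθ, r sinθ); lever angle φ = atan2(r sinθ, d + r cosθ).
Differentiating tanφ: φ̇ = rω(d cosθ + r)/(d² + r² + 2dr cosθ).
d² + r² + 2dr cosθ = |CA|² = 0.0205517 m²;  d cosθ + r = +0.097085 m.
|ω_lever| = |0.0622·6.56·+0.097085| / 0.0205517 = 1.9275 rad/s.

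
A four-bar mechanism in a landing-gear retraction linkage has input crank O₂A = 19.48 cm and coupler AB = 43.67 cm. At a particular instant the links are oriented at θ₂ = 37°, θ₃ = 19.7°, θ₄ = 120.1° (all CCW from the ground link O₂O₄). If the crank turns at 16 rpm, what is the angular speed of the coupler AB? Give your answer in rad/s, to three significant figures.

0.754

ω₂ = 1.676 rad/s (from 16 rpm).
Differentiating the loop-closure r₂e^{iθ₂}+r₃e^{iθ₃}=r₁+r₄e^{iθ₄} gives r₂ω₂e^{iθ₂}+r₃ω₃e^{iθ₃}=r₄ω₄e^{iθ₄}.
Eliminating the other unknown: ω₃ = r₂ω₂ sin(θ₄−θ₂) / [r₃ sin(θ₃−θ₄)].
Numerator sine = +0.99276; denominator sine = -0.98357.
Result = 0.1948·1.676·(+0.99276) / (0.4367·(-0.98357)) = -0.75438 rad/s; magnitude 0.75438 rad/s.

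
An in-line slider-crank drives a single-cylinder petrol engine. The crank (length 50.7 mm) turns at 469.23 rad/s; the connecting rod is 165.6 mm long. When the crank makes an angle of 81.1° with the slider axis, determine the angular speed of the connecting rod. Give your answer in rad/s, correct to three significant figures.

23.3

ω = 469.2 rad/s
The rod makes angle φ with the slider axis where L sinφ = r sinθ; differentiating, L cosφ·φ̇ = r ω cosθ.
L cosφ = √(L² − r² sin²θ) = 0.15784 m.
|ω_rod| = r ω |cosθ| / √(L² − r² sin²θ) = 0.0507·469.2·0.15471/0.15784 = 23.318 rad/s.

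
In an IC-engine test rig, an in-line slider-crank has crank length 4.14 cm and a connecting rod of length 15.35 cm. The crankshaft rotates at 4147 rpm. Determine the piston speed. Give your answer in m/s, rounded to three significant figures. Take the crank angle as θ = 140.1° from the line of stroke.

ω = 2π·4147/60 = 434.3 rad/s
For an in-line slider-crank, x = r cosθ + √(L² − r² sin²θ), so v = −rω sinθ·[1 + r cosθ/√(L² − r² sin²θ)].
With r = 0.0414 m, L = 0.1535 m, θ = 140.1°: √(L² − r² sin²θ) = 0.15119 m.
v = −0.0414·434.3·0.64145·[1 + 0.0414·-0.76717/0.15119] = -9.1098 m/s.
|v| = 9.1098 m/s.

9.11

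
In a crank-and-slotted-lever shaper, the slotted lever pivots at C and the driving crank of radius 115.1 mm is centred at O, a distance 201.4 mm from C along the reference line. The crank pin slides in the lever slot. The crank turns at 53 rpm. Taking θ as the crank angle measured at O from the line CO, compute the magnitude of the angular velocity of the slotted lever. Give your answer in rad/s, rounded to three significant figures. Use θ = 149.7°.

2.73

ω = 5.55 rad/s (from 53 rpm).
Crank pin A relative to C: A = (d + r cosθ, r sinθ); lever angle φ = atan2(r sinθ, d + r cosθ).
Differentiating tanφ: φ̇ = rω(d cosθ + r)/(d² + r² + 2dr cosθ).
d² + r² + 2dr cosθ = |CA|² = 0.013781 m²;  d cosθ + r = -0.058788 m.
|ω_lever| = |0.1151·5.55·-0.058788| / 0.013781 = 2.7251 rad/s.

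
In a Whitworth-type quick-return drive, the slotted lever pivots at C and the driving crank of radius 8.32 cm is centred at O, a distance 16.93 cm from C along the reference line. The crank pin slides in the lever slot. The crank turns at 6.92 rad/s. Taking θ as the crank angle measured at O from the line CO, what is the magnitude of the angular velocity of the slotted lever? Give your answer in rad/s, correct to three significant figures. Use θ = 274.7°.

ω = 6.92 rad/s
Crank pin A relative to C: A = (d + r cosθ, r sinθ); lever angle φ = atan2(r sinθ, d + r cosθ).
Differentiating tanφ: φ̇ = rω(d cosθ + r)/(d² + r² + 2dr cosθ).
d² + r² + 2dr cosθ = |CA|² = 0.0378931 m²;  d cosθ + r = +0.097072 m.
|ω_lever| = |0.0832·6.92·+0.097072| / 0.0378931 = 1.4749 rad/s.

1.47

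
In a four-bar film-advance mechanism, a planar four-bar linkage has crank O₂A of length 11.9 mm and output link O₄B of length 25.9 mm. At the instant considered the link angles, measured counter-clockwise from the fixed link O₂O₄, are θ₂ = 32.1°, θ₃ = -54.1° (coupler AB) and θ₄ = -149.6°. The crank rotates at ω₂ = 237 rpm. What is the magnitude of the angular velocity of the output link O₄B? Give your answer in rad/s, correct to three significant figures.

11.4

ω₂ = 24.82 rad/s (from 237 rpm).
Differentiating the loop-closure r₂e^{iθ₂}+r₃e^{iθ₃}=r₁+r₄e^{iθ₄} gives r₂ω₂e^{iθ₂}+r₃ω₃e^{iθ₃}=r₄ω₄e^{iθ₄}.
Eliminating the other unknown: ω₄ = r₂ω₂ sin(θ₂−θ₃) / [r₄ sin(θ₄−θ₃)].
Numerator sine = +0.99780; denominator sine = -0.99540.
Result = 0.0119·24.82·(+0.99780) / (0.0259·(-0.99540)) = -11.431 rad/s; magnitude 11.431 rad/s.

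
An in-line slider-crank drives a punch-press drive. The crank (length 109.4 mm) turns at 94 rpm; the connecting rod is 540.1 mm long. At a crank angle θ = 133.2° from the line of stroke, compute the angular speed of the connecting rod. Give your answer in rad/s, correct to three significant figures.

1.38

ω = 9.844 rad/s (converted from 94 rpm).
The rod makes angle φ with the slider axis where L sinφ = r sinθ; differentiating, L cosφ·φ̇ = r ω cosθ.
L cosφ = √(L² − r² sin²θ) = 0.53418 m.
|ω_rod| = r ω |cosθ| / √(L² − r² sin²θ) = 0.1094·9.844·0.68455/0.53418 = 1.38 rad/s.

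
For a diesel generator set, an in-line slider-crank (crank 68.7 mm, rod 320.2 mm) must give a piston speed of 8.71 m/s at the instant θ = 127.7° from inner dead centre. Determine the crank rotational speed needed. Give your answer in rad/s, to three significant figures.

185

For an in-line slider-crank, |v_piston| = rω|sinθ|·[1 + r cosθ/√(L² − r² sin²θ)].
With r = 0.0687 m, L = 0.3202 m, θ = 127.7°: the bracketed kinematic factor |dx/dθ| = 0.04712 m.
ω = v/|dx/dθ| = 8.71/0.04712 = 184.85 rad/s.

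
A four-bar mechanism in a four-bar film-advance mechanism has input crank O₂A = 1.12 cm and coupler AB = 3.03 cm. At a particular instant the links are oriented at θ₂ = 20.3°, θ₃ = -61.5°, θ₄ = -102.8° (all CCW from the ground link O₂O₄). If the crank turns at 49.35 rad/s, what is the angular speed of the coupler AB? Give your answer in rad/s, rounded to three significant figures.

ω₂ = 49.35 rad/s
Differentiating the loop-closure r₂e^{iθ₂}+r₃e^{iθ₃}=r₁+r₄e^{iθ₄} gives r₂ω₂e^{iθ₂}+r₃ω₃e^{iθ₃}=r₄ω₄e^{iθ₄}.
Eliminating the other unknown: ω₃ = r₂ω₂ sin(θ₄−θ₂) / [r₃ sin(θ₃−θ₄)].
Numerator sine = -0.83772; denominator sine = +0.66000.
Result = 0.0112·49.35·(-0.83772) / (0.0303·(+0.66000)) = -23.153 rad/s; magnitude 23.153 rad/s.

23.2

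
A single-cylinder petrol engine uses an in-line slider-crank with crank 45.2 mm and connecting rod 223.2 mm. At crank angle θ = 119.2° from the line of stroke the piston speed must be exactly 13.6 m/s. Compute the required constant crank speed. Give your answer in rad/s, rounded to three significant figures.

For an in-line slider-crank, |v_piston| = rω|sinθ|·[1 + r cosθ/√(L² − r² sin²θ)].
With r = 0.0452 m, L = 0.2232 m, θ = 119.2°: the bracketed kinematic factor |dx/dθ| = 0.035496 m.
ω = v/|dx/dθ| = 13.6/0.035496 = 383.15 rad/s.

383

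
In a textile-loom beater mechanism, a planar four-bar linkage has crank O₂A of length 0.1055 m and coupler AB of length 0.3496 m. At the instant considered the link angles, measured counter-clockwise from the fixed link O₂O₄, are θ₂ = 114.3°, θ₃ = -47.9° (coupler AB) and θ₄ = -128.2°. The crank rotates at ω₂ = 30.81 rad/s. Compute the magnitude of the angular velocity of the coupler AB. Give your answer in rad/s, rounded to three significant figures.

ω₂ = 30.81 rad/s
Differentiating the loop-closure r₂e^{iθ₂}+r₃e^{iθ₃}=r₁+r₄e^{iθ₄} gives r₂ω₂e^{iθ₂}+r₃ω₃e^{iθ₃}=r₄ω₄e^{iθ₄}.
Eliminating the other unknown: ω₃ = r₂ω₂ sin(θ₄−θ₂) / [r₃ sin(θ₃−θ₄)].
Numerator sine = +0.88701; denominator sine = +0.98570.
Result = 0.1055·30.81·(+0.88701) / (0.3496·(+0.98570)) = +8.3667 rad/s; magnitude 8.3667 rad/s.

8.37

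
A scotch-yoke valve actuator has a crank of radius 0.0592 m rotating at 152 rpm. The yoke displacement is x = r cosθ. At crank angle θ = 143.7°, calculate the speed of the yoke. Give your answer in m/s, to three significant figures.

0.558

ω = 15.92 rad/s (from 152 rpm).
x = r cosθ ⇒ ẋ = −rω sinθ.
|v| = rω|sinθ| = 0.0592·15.92·|sin 143.7°| = 0.55786 m/s.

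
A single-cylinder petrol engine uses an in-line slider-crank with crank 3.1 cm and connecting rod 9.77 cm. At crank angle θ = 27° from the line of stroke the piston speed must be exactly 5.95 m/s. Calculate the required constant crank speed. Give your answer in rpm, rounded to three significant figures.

3140

For an in-line slider-crank, |v_piston| = rω|sinθ|·[1 + r cosθ/√(L² − r² sin²θ)].
With r = 0.031 m, L = 0.0977 m, θ = 27°: the bracketed kinematic factor |dx/dθ| = 0.018094 m.
ω = v/|dx/dθ| = 5.95/0.018094 = 328.83 rad/s.
N = 60ω/(2π) = 3140.1 rpm.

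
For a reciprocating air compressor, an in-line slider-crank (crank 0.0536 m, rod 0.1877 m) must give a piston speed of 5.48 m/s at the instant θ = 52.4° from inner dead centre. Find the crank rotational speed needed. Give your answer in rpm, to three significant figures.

1050

For an in-line slider-crank, |v_piston| = rω|sinθ|·[1 + r cosθ/√(L² − r² sin²θ)].
With r = 0.0536 m, L = 0.1877 m, θ = 52.4°: the bracketed kinematic factor |dx/dθ| = 0.050063 m.
ω = v/|dx/dθ| = 5.48/0.050063 = 109.46 rad/s.
N = 60ω/(2π) = 1045.3 rpm.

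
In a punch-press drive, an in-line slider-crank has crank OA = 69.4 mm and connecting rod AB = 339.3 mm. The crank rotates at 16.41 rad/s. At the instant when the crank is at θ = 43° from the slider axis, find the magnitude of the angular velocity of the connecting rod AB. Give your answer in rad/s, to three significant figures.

ω = 16.41 rad/s
The rod makes angle φ with the slider axis where L sinφ = r sinθ; differentiating, L cosφ·φ̇ = r ω cosθ.
L cosφ = √(L² − r² sin²θ) = 0.33598 m.
|ω_rod| = r ω |cosθ| / √(L² − r² sin²θ) = 0.0694·16.41·0.73135/0.33598 = 2.479 rad/s.

2.48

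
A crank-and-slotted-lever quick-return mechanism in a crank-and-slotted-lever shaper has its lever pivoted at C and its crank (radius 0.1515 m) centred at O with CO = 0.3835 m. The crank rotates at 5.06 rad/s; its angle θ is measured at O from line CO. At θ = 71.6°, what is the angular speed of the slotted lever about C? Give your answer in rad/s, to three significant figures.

ω = 5.06 rad/s
Crank pin A relative to C: A = (d + r cosθ, r sinθ); lever angle φ = atan2(r sinθ, d + r cosθ).
Differentiating tanφ: φ̇ = rω(d cosθ + r)/(d² + r² + 2dr cosθ).
d² + r² + 2dr cosθ = |CA|² = 0.206703 m²;  d cosθ + r = +0.27255 m.
|ω_lever| = |0.1515·5.06·+0.27255| / 0.206703 = 1.0108 rad/s.

1.01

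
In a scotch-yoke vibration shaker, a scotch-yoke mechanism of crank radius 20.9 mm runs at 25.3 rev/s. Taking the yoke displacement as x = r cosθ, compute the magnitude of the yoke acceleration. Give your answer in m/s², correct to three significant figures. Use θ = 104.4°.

131

ω = 159 rad/s (from 25.3 rev/s).
x = r cosθ ⇒ ẍ = −rω² cosθ (ω constant).
|a| = rω²|cosθ| = 0.0209·(159)²·|cos 104.4°| = 131.34 m/s².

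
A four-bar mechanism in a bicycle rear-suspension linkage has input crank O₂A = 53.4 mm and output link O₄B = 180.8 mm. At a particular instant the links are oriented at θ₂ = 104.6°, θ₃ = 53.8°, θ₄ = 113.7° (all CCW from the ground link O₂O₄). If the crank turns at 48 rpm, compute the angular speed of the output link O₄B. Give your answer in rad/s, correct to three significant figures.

1.33

ω₂ = 5.027 rad/s (from 48 rpm).
Differentiating the loop-closure r₂e^{iθ₂}+r₃e^{iθ₃}=r₁+r₄e^{iθ₄} gives r₂ω₂e^{iθ₂}+r₃ω₃e^{iθ₃}=r₄ω₄e^{iθ₄}.
Eliminating the other unknown: ω₄ = r₂ω₂ sin(θ₂−θ₃) / [r₄ sin(θ₄−θ₃)].
Numerator sine = +0.77494; denominator sine = +0.86515.
Result = 0.0534·5.027·(+0.77494) / (0.1808·(+0.86515)) = +1.3298 rad/s; magnitude 1.3298 rad/s.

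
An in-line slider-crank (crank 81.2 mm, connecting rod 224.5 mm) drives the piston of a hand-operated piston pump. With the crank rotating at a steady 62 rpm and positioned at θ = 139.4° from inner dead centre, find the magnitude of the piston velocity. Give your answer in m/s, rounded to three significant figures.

0.246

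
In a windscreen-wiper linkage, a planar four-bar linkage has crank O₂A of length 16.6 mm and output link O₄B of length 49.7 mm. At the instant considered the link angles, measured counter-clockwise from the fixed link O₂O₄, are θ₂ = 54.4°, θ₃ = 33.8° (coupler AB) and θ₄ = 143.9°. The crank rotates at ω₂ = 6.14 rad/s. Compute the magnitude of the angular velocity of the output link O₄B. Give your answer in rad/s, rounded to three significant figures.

ω₂ = 6.14 rad/s
Differentiating the loop-closure r₂e^{iθ₂}+r₃e^{iθ₃}=r₁+r₄e^{iθ₄} gives r₂ω₂e^{iθ₂}+r₃ω₃e^{iθ₃}=r₄ω₄e^{iθ₄}.
Eliminating the other unknown: ω₄ = r₂ω₂ sin(θ₂−θ₃) / [r₄ sin(θ₄−θ₃)].
Numerator sine = +0.35184; denominator sine = +0.93909.
Result = 0.0166·6.14·(+0.35184) / (0.0497·(+0.93909)) = +0.76835 rad/s; magnitude 0.76835 rad/s.

0.768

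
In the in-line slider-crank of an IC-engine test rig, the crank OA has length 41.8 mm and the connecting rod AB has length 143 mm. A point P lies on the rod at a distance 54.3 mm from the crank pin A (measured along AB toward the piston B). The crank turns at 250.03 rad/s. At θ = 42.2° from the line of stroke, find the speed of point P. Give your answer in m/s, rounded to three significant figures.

9.00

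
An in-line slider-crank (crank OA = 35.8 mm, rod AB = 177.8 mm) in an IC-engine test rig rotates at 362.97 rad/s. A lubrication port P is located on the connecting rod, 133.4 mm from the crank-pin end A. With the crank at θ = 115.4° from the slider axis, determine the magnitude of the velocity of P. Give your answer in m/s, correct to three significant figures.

ω = 363 rad/s.  Crank-pin speed |V_A| = rω = 12.994 m/s, perpendicular to OA.
Rod angle: sinφ = −(r/L) sinθ ⇒ φ = -10.480°; ω_rod = −rω cosθ/√(L²−r²sin²θ) = +31.88 rad/s.
V_P = V_A + ω_rod × AP, with AP = 0.1334 m along the rod.
Components: V_Px = −rω sinθ − a·ω_rod·sinφ = -10.965 m/s;  V_Py = rω cosθ + a·ω_rod·cosφ = -1.3919 m/s.
|V_P| = √(V_Px² + V_Py²) = 11.053 m/s.

11.1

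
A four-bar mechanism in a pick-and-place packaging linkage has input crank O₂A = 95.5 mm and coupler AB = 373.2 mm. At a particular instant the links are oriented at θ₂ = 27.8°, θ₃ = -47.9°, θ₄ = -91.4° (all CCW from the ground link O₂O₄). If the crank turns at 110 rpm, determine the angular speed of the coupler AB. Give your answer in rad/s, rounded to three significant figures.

3.74

ω₂ = 11.52 rad/s (from 110 rpm).
Differentiating the loop-closure r₂e^{iθ₂}+r₃e^{iθ₃}=r₁+r₄e^{iθ₄} gives r₂ω₂e^{iθ₂}+r₃ω₃e^{iθ₃}=r₄ω₄e^{iθ₄}.
Eliminating the other unknown: ω₃ = r₂ω₂ sin(θ₄−θ₂) / [r₃ sin(θ₃−θ₄)].
Numerator sine = -0.87292; denominator sine = +0.68835.
Result = 0.0955·11.52·(-0.87292) / (0.3732·(+0.68835)) = -3.7381 rad/s; magnitude 3.7381 rad/s.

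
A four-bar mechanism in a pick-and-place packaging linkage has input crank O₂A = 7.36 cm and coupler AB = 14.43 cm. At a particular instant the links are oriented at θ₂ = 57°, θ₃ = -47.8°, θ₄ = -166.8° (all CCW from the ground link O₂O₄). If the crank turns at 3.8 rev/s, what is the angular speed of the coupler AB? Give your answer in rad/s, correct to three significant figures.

ω₂ = 23.88 rad/s (from 3.8 rev/s).
Differentiating the loop-closure r₂e^{iθ₂}+r₃e^{iθ₃}=r₁+r₄e^{iθ₄} gives r₂ω₂e^{iθ₂}+r₃ω₃e^{iθ₃}=r₄ω₄e^{iθ₄}.
Eliminating the other unknown: ω₃ = r₂ω₂ sin(θ₄−θ₂) / [r₃ sin(θ₃−θ₄)].
Numerator sine = +0.69214; denominator sine = +0.87462.
Result = 0.0736·23.88·(+0.69214) / (0.1443·(+0.87462)) = +9.6372 rad/s; magnitude 9.6372 rad/s.

9.64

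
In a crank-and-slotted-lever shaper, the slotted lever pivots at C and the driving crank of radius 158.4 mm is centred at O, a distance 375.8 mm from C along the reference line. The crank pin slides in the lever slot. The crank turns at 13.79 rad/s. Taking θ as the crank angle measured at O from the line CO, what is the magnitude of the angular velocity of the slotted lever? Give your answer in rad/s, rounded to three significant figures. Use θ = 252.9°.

ω = 13.79 rad/s
Crank pin A relative to C: A = (d + r cosθ, r sinθ); lever angle φ = atan2(r sinθ, d + r cosθ).
Differentiating tanφ: φ̇ = rω(d cosθ + r)/(d² + r² + 2dr cosθ).
d² + r² + 2dr cosθ = |CA|² = 0.13131 m²;  d cosθ + r = +0.0479 m.
|ω_lever| = |0.1584·13.79·+0.0479| / 0.13131 = 0.79681 rad/s.

0.797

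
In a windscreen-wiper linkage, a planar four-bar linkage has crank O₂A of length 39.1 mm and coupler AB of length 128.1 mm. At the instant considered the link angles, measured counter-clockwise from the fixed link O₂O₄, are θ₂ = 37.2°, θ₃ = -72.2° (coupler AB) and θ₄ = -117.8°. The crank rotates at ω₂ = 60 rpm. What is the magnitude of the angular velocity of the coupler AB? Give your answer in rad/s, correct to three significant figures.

ω₂ = 6.283 rad/s (from 60 rpm).
Differentiating the loop-closure r₂e^{iθ₂}+r₃e^{iθ₃}=r₁+r₄e^{iθ₄} gives r₂ω₂e^{iθ₂}+r₃ω₃e^{iθ₃}=r₄ω₄e^{iθ₄}.
Eliminating the other unknown: ω₃ = r₂ω₂ sin(θ₄−θ₂) / [r₃ sin(θ₃−θ₄)].
Numerator sine = -0.42262; denominator sine = +0.71447.
Result = 0.0391·6.283·(-0.42262) / (0.1281·(+0.71447)) = -1.1344 rad/s; magnitude 1.1344 rad/s.

1.13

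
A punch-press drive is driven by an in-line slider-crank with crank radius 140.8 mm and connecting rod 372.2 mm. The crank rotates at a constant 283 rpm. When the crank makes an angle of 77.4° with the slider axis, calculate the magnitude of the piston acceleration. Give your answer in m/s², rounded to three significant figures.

18.2

ω = 2π·283/60 = 29.64 rad/s
x(θ) = r cosθ + √(L² − r² sin²θ); with ω constant, a = ω²·d²x/dθ².
d²x/dθ² = −r cosθ − r²(cos2θ)/√u − r⁴ sin²2θ/(4u^{3/2}),  u = L² − r² sin²θ = 0.119652 m².
Substituting r = 0.1408 m, L = 0.3722 m, θ = 77.4°: d²x/dθ² = +0.020713 m.
a = ω²·d²x/dθ² = (29.64)²·(+0.020713) = +18.191 m/s²;  |a| = 18.191 m/s².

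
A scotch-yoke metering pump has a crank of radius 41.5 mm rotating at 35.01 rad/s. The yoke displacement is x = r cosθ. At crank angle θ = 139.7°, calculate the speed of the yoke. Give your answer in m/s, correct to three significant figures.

0.940

ω = 35.01 rad/s
x = r cosθ ⇒ ẋ = −rω sinθ.
|v| = rω|sinθ| = 0.0415·35.01·|sin 139.7°| = 0.93973 m/s.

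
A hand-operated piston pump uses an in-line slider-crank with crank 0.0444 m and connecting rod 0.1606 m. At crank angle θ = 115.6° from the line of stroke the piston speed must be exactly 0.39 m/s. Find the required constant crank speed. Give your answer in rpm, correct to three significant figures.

106

For an in-line slider-crank, |v_piston| = rω|sinθ|·[1 + r cosθ/√(L² − r² sin²θ)].
With r = 0.0444 m, L = 0.1606 m, θ = 115.6°: the bracketed kinematic factor |dx/dθ| = 0.035102 m.
ω = v/|dx/dθ| = 0.39/0.035102 = 11.11 rad/s.
N = 60ω/(2π) = 106.1 rpm.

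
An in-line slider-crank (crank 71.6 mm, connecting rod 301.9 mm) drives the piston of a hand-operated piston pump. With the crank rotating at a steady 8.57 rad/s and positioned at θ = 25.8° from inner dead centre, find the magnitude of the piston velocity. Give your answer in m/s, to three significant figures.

ω = 8.57 rad/s
For an in-line slider-crank, x = r cosθ + √(L² − r² sin²θ), so v = −rω sinθ·[1 + r cosθ/√(L² − r² sin²θ)].
With r = 0.0716 m, L = 0.3019 m, θ = 25.8°: √(L² − r² sin²θ) = 0.30029 m.
v = −0.0716·8.57·0.43523·[1 + 0.0716·0.90032/0.30029] = -0.32439 m/s.
|v| = 0.32439 m/s.

0.324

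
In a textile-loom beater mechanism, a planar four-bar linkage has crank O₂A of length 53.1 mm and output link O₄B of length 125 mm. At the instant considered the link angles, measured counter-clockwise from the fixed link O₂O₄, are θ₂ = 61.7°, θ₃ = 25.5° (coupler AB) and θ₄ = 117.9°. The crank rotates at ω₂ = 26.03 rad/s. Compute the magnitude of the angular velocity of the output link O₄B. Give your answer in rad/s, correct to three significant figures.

6.54

ω₂ = 26.03 rad/s
Differentiating the loop-closure r₂e^{iθ₂}+r₃e^{iθ₃}=r₁+r₄e^{iθ₄} gives r₂ω₂e^{iθ₂}+r₃ω₃e^{iθ₃}=r₄ω₄e^{iθ₄}.
Eliminating the other unknown: ω₄ = r₂ω₂ sin(θ₂−θ₃) / [r₄ sin(θ₄−θ₃)].
Numerator sine = +0.59061; denominator sine = +0.99912.
Result = 0.0531·26.03·(+0.59061) / (0.125·(+0.99912)) = +6.5364 rad/s; magnitude 6.5364 rad/s.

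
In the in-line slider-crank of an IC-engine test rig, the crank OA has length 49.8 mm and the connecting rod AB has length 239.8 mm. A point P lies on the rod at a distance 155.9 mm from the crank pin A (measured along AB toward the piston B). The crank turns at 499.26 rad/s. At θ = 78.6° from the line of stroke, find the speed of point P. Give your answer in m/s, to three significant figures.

ω = 499.3 rad/s.  Crank-pin speed |V_A| = rω = 24.863 m/s, perpendicular to OA.
Rod angle: sinφ = −(r/L) sinθ ⇒ φ = -11.746°; ω_rod = −rω cosθ/√(L²−r²sin²θ) = -20.932 rad/s.
V_P = V_A + ω_rod × AP, with AP = 0.1559 m along the rod.
Components: V_Px = −rω sinθ − a·ω_rod·sinφ = -25.037 m/s;  V_Py = rω cosθ + a·ω_rod·cosφ = +1.7194 m/s.
|V_P| = √(V_Px² + V_Py²) = 25.096 m/s.

25.1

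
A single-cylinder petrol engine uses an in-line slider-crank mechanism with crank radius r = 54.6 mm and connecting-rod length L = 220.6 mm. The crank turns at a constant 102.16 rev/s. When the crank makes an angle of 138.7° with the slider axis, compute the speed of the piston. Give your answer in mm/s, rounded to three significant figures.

18800

ω = 2π·102 = 641.9 rad/s
For an in-line slider-crank, x = r cosθ + √(L² − r² sin²θ), so v = −rω sinθ·[1 + r cosθ/√(L² − r² sin²θ)].
With r = 0.0546 m, L = 0.2206 m, θ = 138.7°: √(L² − r² sin²θ) = 0.21764 m.
v = −0.0546·641.9·0.66000·[1 + 0.0546·-0.75126/0.21764] = -18.772 m/s.
|v| = 18.772 m/s = 18772 mm/s.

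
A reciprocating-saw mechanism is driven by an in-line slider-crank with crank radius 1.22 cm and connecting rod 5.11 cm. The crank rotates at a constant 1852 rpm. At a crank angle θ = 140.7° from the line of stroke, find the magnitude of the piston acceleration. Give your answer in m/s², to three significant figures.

ω = 2π·1852/60 = 193.9 rad/s
x(θ) = r cosθ + √(L² − r² sin²θ); with ω constant, a = ω²·d²x/dθ².
d²x/dθ² = −r cosθ − r²(cos2θ)/√u − r⁴ sin²2θ/(4u^{3/2}),  u = L² − r² sin²θ = 0.0025515 m².
Substituting r = 0.0122 m, L = 0.0511 m, θ = 140.7°: d²x/dθ² = +0.0088171 m.
a = ω²·d²x/dθ² = (193.9)²·(+0.0088171) = +331.64 m/s²;  |a| = 331.64 m/s².

332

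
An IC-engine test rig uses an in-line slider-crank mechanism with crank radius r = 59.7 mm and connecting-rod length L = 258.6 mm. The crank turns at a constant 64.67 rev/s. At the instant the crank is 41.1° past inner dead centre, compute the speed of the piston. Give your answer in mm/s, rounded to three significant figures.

18800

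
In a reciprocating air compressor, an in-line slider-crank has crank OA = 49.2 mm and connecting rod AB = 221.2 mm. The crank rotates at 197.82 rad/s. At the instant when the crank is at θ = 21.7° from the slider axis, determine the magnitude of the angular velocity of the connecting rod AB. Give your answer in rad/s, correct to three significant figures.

41.0

ω = 197.8 rad/s
The rod makes angle φ with the slider axis where L sinφ = r sinθ; differentiating, L cosφ·φ̇ = r ω cosθ.
L cosφ = √(L² − r² sin²θ) = 0.22045 m.
|ω_rod| = r ω |cosθ| / √(L² − r² sin²θ) = 0.0492·197.8·0.92913/0.22045 = 41.021 rad/s.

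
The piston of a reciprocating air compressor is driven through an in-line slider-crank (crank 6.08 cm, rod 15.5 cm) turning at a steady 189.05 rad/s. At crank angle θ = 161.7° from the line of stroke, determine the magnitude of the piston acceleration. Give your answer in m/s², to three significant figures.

1360

ω = 189.1 rad/s
x(θ) = r cosθ + √(L² − r² sin²θ); with ω constant, a = ω²·d²x/dθ².
d²x/dθ² = −r cosθ − r²(cos2θ)/√u − r⁴ sin²2θ/(4u^{3/2}),  u = L² − r² sin²θ = 0.0236605 m².
Substituting r = 0.0608 m, L = 0.155 m, θ = 161.7°: d²x/dθ² = +0.038098 m.
a = ω²·d²x/dθ² = (189.1)²·(+0.038098) = +1361.6 m/s²;  |a| = 1361.6 m/s².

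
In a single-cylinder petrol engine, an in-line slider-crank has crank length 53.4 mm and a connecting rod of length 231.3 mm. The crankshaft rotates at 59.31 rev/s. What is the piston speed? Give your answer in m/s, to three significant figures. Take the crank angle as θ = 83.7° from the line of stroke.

ω = 2π·59.3 = 372.7 rad/s
For an in-line slider-crank, x = r cosθ + √(L² − r² sin²θ), so v = −rω sinθ·[1 + r cosθ/√(L² − r² sin²θ)].
With r = 0.0534 m, L = 0.2313 m, θ = 83.7°: √(L² − r² sin²θ) = 0.22513 m.
v = −0.0534·372.7·0.99396·[1 + 0.0534·0.10973/0.22513] = -20.294 m/s.
|v| = 20.294 m/s.

20.3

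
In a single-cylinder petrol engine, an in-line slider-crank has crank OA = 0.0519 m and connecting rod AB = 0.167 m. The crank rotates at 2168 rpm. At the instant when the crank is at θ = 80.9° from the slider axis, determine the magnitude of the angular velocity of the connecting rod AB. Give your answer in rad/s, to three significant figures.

11.7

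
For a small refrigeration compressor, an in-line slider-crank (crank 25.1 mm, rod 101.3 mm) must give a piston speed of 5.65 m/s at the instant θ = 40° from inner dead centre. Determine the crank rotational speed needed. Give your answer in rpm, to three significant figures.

For an in-line slider-crank, |v_piston| = rω|sinθ|·[1 + r cosθ/√(L² − r² sin²θ)].
With r = 0.0251 m, L = 0.1013 m, θ = 40°: the bracketed kinematic factor |dx/dθ| = 0.019236 m.
ω = v/|dx/dθ| = 5.65/0.019236 = 293.72 rad/s.
N = 60ω/(2π) = 2804.8 rpm.

2800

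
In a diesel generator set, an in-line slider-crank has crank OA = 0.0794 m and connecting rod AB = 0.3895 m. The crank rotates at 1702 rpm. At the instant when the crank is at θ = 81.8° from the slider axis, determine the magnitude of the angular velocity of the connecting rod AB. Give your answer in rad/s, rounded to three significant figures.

5.29

ω = 178.2 rad/s (converted from 1702 rpm).
The rod makes angle φ with the slider axis where L sinφ = r sinθ; differentiating, L cosφ·φ̇ = r ω cosθ.
L cosφ = √(L² − r² sin²θ) = 0.38149 m.
|ω_rod| = r ω |cosθ| / √(L² − r² sin²θ) = 0.0794·178.2·0.14263/0.38149 = 5.291 rad/s.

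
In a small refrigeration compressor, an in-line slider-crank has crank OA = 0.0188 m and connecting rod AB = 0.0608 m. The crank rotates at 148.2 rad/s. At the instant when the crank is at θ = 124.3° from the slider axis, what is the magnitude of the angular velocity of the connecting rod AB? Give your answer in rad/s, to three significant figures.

26.7

ω = 148.2 rad/s
The rod makes angle φ with the slider axis where L sinφ = r sinθ; differentiating, L cosφ·φ̇ = r ω cosθ.
L cosφ = √(L² − r² sin²θ) = 0.058783 m.
|ω_rod| = r ω |cosθ| / √(L² − r² sin²θ) = 0.0188·148.2·0.56353/0.058783 = 26.71 rad/s.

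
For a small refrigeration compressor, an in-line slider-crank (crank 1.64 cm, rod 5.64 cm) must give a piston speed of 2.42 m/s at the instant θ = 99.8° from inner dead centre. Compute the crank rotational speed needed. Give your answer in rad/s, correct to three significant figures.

For an in-line slider-crank, |v_piston| = rω|sinθ|·[1 + r cosθ/√(L² − r² sin²θ)].
With r = 0.0164 m, L = 0.0564 m, θ = 99.8°: the bracketed kinematic factor |dx/dθ| = 0.015326 m.
ω = v/|dx/dθ| = 2.42/0.015326 = 157.9 rad/s.

158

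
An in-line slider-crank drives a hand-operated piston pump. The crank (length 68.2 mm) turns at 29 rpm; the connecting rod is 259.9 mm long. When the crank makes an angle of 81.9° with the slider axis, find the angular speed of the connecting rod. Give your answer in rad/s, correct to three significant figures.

ω = 3.037 rad/s (converted from 29 rpm).
The rod makes angle φ with the slider axis where L sinφ = r sinθ; differentiating, L cosφ·φ̇ = r ω cosθ.
L cosφ = √(L² − r² sin²θ) = 0.25098 m.
|ω_rod| = r ω |cosθ| / √(L² − r² sin²θ) = 0.0682·3.037·0.14090/0.25098 = 0.11628 rad/s.

0.116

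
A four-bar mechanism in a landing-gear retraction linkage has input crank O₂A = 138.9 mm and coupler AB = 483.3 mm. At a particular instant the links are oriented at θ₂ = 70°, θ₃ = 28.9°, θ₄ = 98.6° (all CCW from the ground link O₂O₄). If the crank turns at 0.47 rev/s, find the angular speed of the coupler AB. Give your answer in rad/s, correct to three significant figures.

0.433

ω₂ = 2.953 rad/s (from 0.47 rev/s).
Differentiating the loop-closure r₂e^{iθ₂}+r₃e^{iθ₃}=r₁+r₄e^{iθ₄} gives r₂ω₂e^{iθ₂}+r₃ω₃e^{iθ₃}=r₄ω₄e^{iθ₄}.
Eliminating the other unknown: ω₃ = r₂ω₂ sin(θ₄−θ₂) / [r₃ sin(θ₃−θ₄)].
Numerator sine = +0.47869; denominator sine = -0.93789.
Result = 0.1389·2.953·(+0.47869) / (0.4833·(-0.93789)) = -0.43318 rad/s; magnitude 0.43318 rad/s.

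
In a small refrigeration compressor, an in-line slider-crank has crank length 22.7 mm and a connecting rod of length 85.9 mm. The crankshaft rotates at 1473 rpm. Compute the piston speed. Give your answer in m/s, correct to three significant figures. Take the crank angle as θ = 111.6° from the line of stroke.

2.93

ω = 2π·1473/60 = 154.3 rad/s
For an in-line slider-crank, x = r cosθ + √(L² − r² sin²θ), so v = −rω sinθ·[1 + r cosθ/√(L² − r² sin²θ)].
With r = 0.0227 m, L = 0.0859 m, θ = 111.6°: √(L² − r² sin²θ) = 0.083267 m.
v = −0.0227·154.3·0.92978·[1 + 0.0227·-0.36812/0.083267] = -2.9289 m/s.
|v| = 2.9289 m/s.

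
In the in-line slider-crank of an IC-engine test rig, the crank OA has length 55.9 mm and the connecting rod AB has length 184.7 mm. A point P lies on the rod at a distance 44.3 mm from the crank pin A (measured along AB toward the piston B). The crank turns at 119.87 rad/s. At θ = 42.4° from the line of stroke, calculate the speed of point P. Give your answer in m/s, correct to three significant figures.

6.07

ω = 119.9 rad/s.  Crank-pin speed |V_A| = rω = 6.7007 m/s, perpendicular to OA.
Rod angle: sinφ = −(r/L) sinθ ⇒ φ = -11.776°; ω_rod = −rω cosθ/√(L²−r²sin²θ) = -27.366 rad/s.
V_P = V_A + ω_rod × AP, with AP = 0.0443 m along the rod.
Components: V_Px = −rω sinθ − a·ω_rod·sinφ = -4.7657 m/s;  V_Py = rω cosθ + a·ω_rod·cosφ = +3.7614 m/s.
|V_P| = √(V_Px² + V_Py²) = 6.0713 m/s.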